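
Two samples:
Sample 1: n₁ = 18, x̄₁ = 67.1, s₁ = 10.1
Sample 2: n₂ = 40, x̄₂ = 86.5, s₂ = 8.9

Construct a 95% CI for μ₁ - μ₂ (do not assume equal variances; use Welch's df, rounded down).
(-25.06, -13.74)

Difference: x̄₁ - x̄₂ = -19.40
SE = √(s₁²/n₁ + s₂²/n₂) = √(10.1²/18 + 8.9²/40) = 2.7654
df = 29.39 → 29 (Welch–Satterthwaite, rounded down)
t* = 2.045

CI: -19.40 ± 2.045 · 2.7654 = -19.40 ± 5.66 = (-25.06, -13.74)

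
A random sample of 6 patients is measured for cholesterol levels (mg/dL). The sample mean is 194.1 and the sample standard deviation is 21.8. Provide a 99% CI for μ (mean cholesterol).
(158.22, 229.98)

t-interval (σ unknown):
df = n - 1 = 5
t* = 4.032 for 99% confidence

Margin of error = t* · s/√n = 4.032 · 21.8/√6 = 35.88

CI: (158.22, 229.98)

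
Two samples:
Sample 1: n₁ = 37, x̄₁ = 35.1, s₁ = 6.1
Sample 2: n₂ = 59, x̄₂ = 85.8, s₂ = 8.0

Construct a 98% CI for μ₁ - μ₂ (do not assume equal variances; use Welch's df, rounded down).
(-54.12, -47.28)

Difference: x̄₁ - x̄₂ = -50.70
SE = √(s₁²/n₁ + s₂²/n₂) = √(6.1²/37 + 8.0²/59) = 1.4458
df = 90.32 → 90 (Welch–Satterthwaite, rounded down)
t* = 2.368

CI: -50.70 ± 2.368 · 1.4458 = -50.70 ± 3.42 = (-54.12, -47.28)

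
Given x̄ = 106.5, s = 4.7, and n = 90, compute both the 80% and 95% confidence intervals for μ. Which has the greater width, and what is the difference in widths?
95% CI is wider by 0.69

df = 89
80% CI: t* = 1.291, (105.86, 107.14), width = 2 · t* · s/√n = 1.28
95% CI: t* = 1.987, (105.52, 107.48), width = 2 · t* · s/√n = 1.97

The 95% CI is wider by 1.97 - 1.28 = 0.69.
Higher confidence requires a wider interval.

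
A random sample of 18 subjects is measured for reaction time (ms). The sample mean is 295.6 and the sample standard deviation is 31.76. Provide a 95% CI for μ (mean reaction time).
(279.80, 311.40)

t-interval (σ unknown):
df = n - 1 = 17
t* = 2.110 for 95% confidence

Margin of error = t* · s/√n = 2.110 · 31.76/√18 = 15.80

CI: (279.80, 311.40)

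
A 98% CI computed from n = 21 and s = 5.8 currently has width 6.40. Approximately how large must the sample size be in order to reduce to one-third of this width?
n ≈ 189

CI width ∝ 1/√n
To reduce width by factor 3, need √n to grow by 3 → need 3² = 9 times as many samples.

Current: n = 21, width = 6.40
New: n = 189, width ≈ 1.98

Width reduced by factor of 6.40/1.98 = 3.23.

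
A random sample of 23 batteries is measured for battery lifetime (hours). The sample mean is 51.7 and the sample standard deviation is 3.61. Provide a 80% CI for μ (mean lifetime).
(50.71, 52.69)

t-interval (σ unknown):
df = n - 1 = 22
t* = 1.321 for 80% confidence

Margin of error = t* · s/√n = 1.321 · 3.61/√23 = 0.99

CI: (50.71, 52.69)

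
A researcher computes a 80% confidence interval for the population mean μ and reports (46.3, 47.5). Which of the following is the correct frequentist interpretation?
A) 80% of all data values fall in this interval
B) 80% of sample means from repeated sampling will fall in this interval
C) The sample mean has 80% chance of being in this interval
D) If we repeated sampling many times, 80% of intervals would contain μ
D

A) Wrong — a CI is about the parameter μ, not individual data values.
B) Wrong — coverage applies to intervals containing μ, not to future x̄ values.
C) Wrong — x̄ is observed and sits in the interval by construction.
D) Correct — this is the frequentist long-run coverage interpretation.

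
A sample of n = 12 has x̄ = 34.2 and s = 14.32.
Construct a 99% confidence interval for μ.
(21.36, 47.04)

t-interval (σ unknown):
df = n - 1 = 11
t* = 3.106 for 99% confidence

Margin of error = t* · s/√n = 3.106 · 14.32/√12 = 12.84

CI: (21.36, 47.04)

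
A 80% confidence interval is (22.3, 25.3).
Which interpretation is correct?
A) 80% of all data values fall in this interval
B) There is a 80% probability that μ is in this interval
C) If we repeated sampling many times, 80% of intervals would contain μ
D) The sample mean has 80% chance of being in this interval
C

A) Wrong — a CI is about the parameter μ, not individual data values.
B) Wrong — μ is fixed; the randomness lives in the interval, not in μ.
C) Correct — this is the frequentist long-run coverage interpretation.
D) Wrong — x̄ is observed and sits in the interval by construction.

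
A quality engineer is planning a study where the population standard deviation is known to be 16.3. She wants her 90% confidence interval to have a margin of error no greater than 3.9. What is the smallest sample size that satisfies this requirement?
n ≥ 48

For margin E ≤ 3.9:
n ≥ (z* · σ / E)²
n ≥ (1.645 · 16.3 / 3.9)²
n ≥ 47.27

Minimum n = 48 (rounding up)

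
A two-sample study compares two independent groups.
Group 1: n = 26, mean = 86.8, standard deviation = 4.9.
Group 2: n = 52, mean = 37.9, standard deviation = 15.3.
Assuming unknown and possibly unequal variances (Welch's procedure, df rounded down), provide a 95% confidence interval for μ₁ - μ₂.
(44.25, 53.55)

Difference: x̄₁ - x̄₂ = 48.90
SE = √(s₁²/n₁ + s₂²/n₂) = √(4.9²/26 + 15.3²/52) = 2.3292
df = 68.21 → 68 (Welch–Satterthwaite, rounded down)
t* = 1.995

CI: 48.90 ± 1.995 · 2.3292 = 48.90 ± 4.65 = (44.25, 53.55)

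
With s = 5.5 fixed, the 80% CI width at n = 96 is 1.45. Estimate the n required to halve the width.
n ≈ 384

CI width ∝ 1/√n
To reduce width by factor 2, need √n to grow by 2 → need 2² = 4 times as many samples.

Current: n = 96, width = 1.45
New: n = 384, width ≈ 0.72

Width reduced by factor of 1.45/0.72 = 2.01.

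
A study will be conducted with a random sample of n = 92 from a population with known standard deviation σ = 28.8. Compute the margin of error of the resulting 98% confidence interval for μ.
Margin of error = 6.98

Margin of error = z* · σ/√n
= 2.326 · 28.8/√92
= 2.326 · 28.8/9.5917
= 6.98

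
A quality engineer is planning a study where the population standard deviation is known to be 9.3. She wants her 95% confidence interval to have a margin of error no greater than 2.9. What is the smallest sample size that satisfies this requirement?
n ≥ 40

For margin E ≤ 2.9:
n ≥ (z* · σ / E)²
n ≥ (1.960 · 9.3 / 2.9)²
n ≥ 39.51

Minimum n = 40 (rounding up)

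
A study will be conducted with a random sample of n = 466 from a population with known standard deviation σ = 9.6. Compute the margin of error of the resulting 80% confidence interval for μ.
Margin of error = 0.57

Margin of error = z* · σ/√n
= 1.282 · 9.6/√466
= 1.282 · 9.6/21.5870
= 0.57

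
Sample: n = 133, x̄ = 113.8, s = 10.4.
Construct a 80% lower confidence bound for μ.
μ ≥ 113.04

Lower bound (one-sided):
t* = 0.844 (one-sided for 80%)
Lower bound = x̄ - t* · s/√n = 113.8 - 0.844 · 10.4/√133 = 113.04

We are 80% confident that μ ≥ 113.04.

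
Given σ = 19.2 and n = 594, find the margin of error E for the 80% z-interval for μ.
Margin of error = 1.01

Margin of error = z* · σ/√n
= 1.282 · 19.2/√594
= 1.282 · 19.2/24.3721
= 1.01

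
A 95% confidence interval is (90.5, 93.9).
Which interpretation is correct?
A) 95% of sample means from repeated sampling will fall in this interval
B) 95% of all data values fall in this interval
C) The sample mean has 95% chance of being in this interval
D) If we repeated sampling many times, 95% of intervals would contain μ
D

A) Wrong — coverage applies to intervals containing μ, not to future x̄ values.
B) Wrong — a CI is about the parameter μ, not individual data values.
C) Wrong — x̄ is observed and sits in the interval by construction.
D) Correct — this is the frequentist long-run coverage interpretation.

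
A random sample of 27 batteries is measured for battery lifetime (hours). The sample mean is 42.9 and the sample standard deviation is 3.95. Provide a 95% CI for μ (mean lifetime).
(41.34, 44.46)

t-interval (σ unknown):
df = n - 1 = 26
t* = 2.056 for 95% confidence

Margin of error = t* · s/√n = 2.056 · 3.95/√27 = 1.56

CI: (41.34, 44.46)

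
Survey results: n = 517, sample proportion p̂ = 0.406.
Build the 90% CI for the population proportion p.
(0.370, 0.442)

Proportion CI:
SE = √(p̂(1-p̂)/n) = √(0.406 · 0.594 / 517) = 0.02160

z* = 1.645
Margin = z* · SE = 1.645 · 0.02160 = 0.0355

CI: 0.406 ± 0.0355 = (0.370, 0.442)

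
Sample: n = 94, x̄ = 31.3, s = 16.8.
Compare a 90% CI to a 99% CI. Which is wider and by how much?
99% CI is wider by 3.35

df = 93
90% CI: t* = 1.661, (28.42, 34.18), width = 2 · t* · s/√n = 5.76
99% CI: t* = 2.630, (26.74, 35.86), width = 2 · t* · s/√n = 9.11

The 99% CI is wider by 9.11 - 5.76 = 3.35.
Higher confidence requires a wider interval.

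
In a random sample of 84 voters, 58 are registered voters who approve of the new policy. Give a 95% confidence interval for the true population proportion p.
(0.592, 0.789)

Proportion CI:
p̂ = 58/84 = 0.69048
SE = √(p̂(1-p̂)/n) = √(0.69048 · 0.30952 / 84) = 0.05044

z* = 1.960
Margin = z* · SE = 1.960 · 0.05044 = 0.0989

CI: 0.69048 ± 0.0989 = (0.592, 0.789)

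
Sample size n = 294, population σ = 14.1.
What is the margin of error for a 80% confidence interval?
Margin of error = 1.05

Margin of error = z* · σ/√n
= 1.282 · 14.1/√294
= 1.282 · 14.1/17.1464
= 1.05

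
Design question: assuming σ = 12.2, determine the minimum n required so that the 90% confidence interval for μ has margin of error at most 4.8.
n ≥ 18

For margin E ≤ 4.8:
n ≥ (z* · σ / E)²
n ≥ (1.645 · 12.2 / 4.8)²
n ≥ 17.48

Minimum n = 18 (rounding up)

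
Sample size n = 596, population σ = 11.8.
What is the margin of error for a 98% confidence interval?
Margin of error = 1.12

Margin of error = z* · σ/√n
= 2.326 · 11.8/√596
= 2.326 · 11.8/24.4131
= 1.12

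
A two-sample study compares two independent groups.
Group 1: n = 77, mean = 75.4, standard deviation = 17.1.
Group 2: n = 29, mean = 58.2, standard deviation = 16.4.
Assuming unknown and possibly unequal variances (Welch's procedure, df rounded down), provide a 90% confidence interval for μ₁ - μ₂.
(11.14, 23.26)

Difference: x̄₁ - x̄₂ = 17.20
SE = √(s₁²/n₁ + s₂²/n₂) = √(17.1²/77 + 16.4²/29) = 3.6155
df = 52.39 → 52 (Welch–Satterthwaite, rounded down)
t* = 1.675

CI: 17.20 ± 1.675 · 3.6155 = 17.20 ± 6.06 = (11.14, 23.26)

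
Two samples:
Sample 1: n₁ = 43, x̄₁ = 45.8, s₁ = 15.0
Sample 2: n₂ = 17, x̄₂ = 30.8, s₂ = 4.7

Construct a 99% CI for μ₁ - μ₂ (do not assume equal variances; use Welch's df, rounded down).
(8.18, 21.82)

Difference: x̄₁ - x̄₂ = 15.00
SE = √(s₁²/n₁ + s₂²/n₂) = √(15.0²/43 + 4.7²/17) = 2.5558
df = 56.33 → 56 (Welch–Satterthwaite, rounded down)
t* = 2.667

CI: 15.00 ± 2.667 · 2.5558 = 15.00 ± 6.82 = (8.18, 21.82)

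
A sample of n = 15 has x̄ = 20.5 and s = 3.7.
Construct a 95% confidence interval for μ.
(18.45, 22.55)

t-interval (σ unknown):
df = n - 1 = 14
t* = 2.145 for 95% confidence

Margin of error = t* · s/√n = 2.145 · 3.7/√15 = 2.05

CI: (18.45, 22.55)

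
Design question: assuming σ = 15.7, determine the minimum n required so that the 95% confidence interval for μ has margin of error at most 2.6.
n ≥ 141

For margin E ≤ 2.6:
n ≥ (z* · σ / E)²
n ≥ (1.960 · 15.7 / 2.6)²
n ≥ 140.08

Minimum n = 141 (rounding up)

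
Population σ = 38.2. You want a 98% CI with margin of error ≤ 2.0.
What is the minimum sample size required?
n ≥ 1974

For margin E ≤ 2.0:
n ≥ (z* · σ / E)²
n ≥ (2.326 · 38.2 / 2.0)²
n ≥ 1973.72

Minimum n = 1974 (rounding up)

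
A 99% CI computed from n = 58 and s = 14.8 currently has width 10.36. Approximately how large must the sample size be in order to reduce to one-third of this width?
n ≈ 522

CI width ∝ 1/√n
To reduce width by factor 3, need √n to grow by 3 → need 3² = 9 times as many samples.

Current: n = 58, width = 10.36
New: n = 522, width ≈ 3.35

Width reduced by factor of 10.36/3.35 = 3.09.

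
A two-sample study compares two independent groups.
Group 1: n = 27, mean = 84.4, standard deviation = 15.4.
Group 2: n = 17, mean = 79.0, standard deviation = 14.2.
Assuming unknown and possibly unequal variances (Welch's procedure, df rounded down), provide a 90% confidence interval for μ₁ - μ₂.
(-2.27, 13.07)

Difference: x̄₁ - x̄₂ = 5.40
SE = √(s₁²/n₁ + s₂²/n₂) = √(15.4²/27 + 14.2²/17) = 4.5437
df = 36.24 → 36 (Welch–Satterthwaite, rounded down)
t* = 1.688

CI: 5.40 ± 1.688 · 4.5437 = 5.40 ± 7.67 = (-2.27, 13.07)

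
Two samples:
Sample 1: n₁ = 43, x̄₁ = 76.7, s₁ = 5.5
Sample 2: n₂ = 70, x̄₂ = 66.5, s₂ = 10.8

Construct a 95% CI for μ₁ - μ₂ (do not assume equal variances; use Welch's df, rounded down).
(7.15, 13.25)

Difference: x̄₁ - x̄₂ = 10.20
SE = √(s₁²/n₁ + s₂²/n₂) = √(5.5²/43 + 10.8²/70) = 1.5394
df = 107.95 → 107 (Welch–Satterthwaite, rounded down)
t* = 1.982

CI: 10.20 ± 1.982 · 1.5394 = 10.20 ± 3.05 = (7.15, 13.25)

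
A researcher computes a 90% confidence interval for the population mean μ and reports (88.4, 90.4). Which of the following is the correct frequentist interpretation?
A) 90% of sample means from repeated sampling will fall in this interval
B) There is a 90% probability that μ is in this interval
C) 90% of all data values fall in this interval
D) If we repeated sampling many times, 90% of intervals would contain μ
D

A) Wrong — coverage applies to intervals containing μ, not to future x̄ values.
B) Wrong — μ is fixed; the randomness lives in the interval, not in μ.
C) Wrong — a CI is about the parameter μ, not individual data values.
D) Correct — this is the frequentist long-run coverage interpretation.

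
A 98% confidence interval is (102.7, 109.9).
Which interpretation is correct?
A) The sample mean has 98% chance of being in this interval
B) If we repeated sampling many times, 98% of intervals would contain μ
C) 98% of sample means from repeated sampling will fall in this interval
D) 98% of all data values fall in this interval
B

A) Wrong — x̄ is observed and sits in the interval by construction.
B) Correct — this is the frequentist long-run coverage interpretation.
C) Wrong — coverage applies to intervals containing μ, not to future x̄ values.
D) Wrong — a CI is about the parameter μ, not individual data values.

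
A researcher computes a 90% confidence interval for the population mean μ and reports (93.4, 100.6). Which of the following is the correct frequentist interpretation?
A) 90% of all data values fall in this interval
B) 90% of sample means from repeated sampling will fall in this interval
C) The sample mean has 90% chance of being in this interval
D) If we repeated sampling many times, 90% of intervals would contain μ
D

A) Wrong — a CI is about the parameter μ, not individual data values.
B) Wrong — coverage applies to intervals containing μ, not to future x̄ values.
C) Wrong — x̄ is observed and sits in the interval by construction.
D) Correct — this is the frequentist long-run coverage interpretation.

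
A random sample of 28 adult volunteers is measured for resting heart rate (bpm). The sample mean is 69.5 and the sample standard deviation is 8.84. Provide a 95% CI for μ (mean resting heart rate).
(66.07, 72.93)

t-interval (σ unknown):
df = n - 1 = 27
t* = 2.052 for 95% confidence

Margin of error = t* · s/√n = 2.052 · 8.84/√28 = 3.43

CI: (66.07, 72.93)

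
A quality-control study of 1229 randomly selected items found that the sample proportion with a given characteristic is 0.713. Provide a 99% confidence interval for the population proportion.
(0.680, 0.746)

Proportion CI:
SE = √(p̂(1-p̂)/n) = √(0.713 · 0.287 / 1229) = 0.01290

z* = 2.576
Margin = z* · SE = 2.576 · 0.01290 = 0.0332

CI: 0.713 ± 0.0332 = (0.680, 0.746)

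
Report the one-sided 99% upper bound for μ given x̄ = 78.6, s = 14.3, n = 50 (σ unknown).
μ ≤ 83.46

Upper bound (one-sided):
t* = 2.405 (one-sided for 99%)
Upper bound = x̄ + t* · s/√n = 78.6 + 2.405 · 14.3/√50 = 83.46

We are 99% confident that μ ≤ 83.46.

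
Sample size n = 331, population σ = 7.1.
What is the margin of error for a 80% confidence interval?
Margin of error = 0.50

Margin of error = z* · σ/√n
= 1.282 · 7.1/√331
= 1.282 · 7.1/18.1934
= 0.50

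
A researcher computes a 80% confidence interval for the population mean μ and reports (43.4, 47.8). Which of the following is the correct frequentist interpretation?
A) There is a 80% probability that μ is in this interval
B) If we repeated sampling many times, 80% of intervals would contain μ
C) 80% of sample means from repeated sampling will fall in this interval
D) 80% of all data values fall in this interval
B

A) Wrong — μ is fixed; the randomness lives in the interval, not in μ.
B) Correct — this is the frequentist long-run coverage interpretation.
C) Wrong — coverage applies to intervals containing μ, not to future x̄ values.
D) Wrong — a CI is about the parameter μ, not individual data values.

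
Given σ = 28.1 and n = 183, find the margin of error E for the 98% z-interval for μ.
Margin of error = 4.83

Margin of error = z* · σ/√n
= 2.326 · 28.1/√183
= 2.326 · 28.1/13.5277
= 4.83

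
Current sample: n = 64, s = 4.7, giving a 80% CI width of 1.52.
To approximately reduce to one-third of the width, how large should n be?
n ≈ 576

CI width ∝ 1/√n
To reduce width by factor 3, need √n to grow by 3 → need 3² = 9 times as many samples.

Current: n = 64, width = 1.52
New: n = 576, width ≈ 0.50

Width reduced by factor of 1.52/0.50 = 3.04.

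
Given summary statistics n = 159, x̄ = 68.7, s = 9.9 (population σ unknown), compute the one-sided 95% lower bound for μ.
μ ≥ 67.40

Lower bound (one-sided):
t* = 1.655 (one-sided for 95%)
Lower bound = x̄ - t* · s/√n = 68.7 - 1.655 · 9.9/√159 = 67.40

We are 95% confident that μ ≥ 67.40.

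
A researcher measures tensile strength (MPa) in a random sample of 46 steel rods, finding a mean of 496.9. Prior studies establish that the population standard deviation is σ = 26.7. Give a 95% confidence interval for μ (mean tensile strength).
(489.18, 504.62)

z-interval (σ known):
z* = 1.960 for 95% confidence

Margin of error = z* · σ/√n = 1.960 · 26.7/√46 = 7.72

CI: (496.9 - 7.72, 496.9 + 7.72) = (489.18, 504.62)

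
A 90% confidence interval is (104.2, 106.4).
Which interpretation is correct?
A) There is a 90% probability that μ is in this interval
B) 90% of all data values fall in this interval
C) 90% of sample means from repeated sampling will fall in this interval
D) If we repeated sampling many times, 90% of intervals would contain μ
D

A) Wrong — μ is fixed; the randomness lives in the interval, not in μ.
B) Wrong — a CI is about the parameter μ, not individual data values.
C) Wrong — coverage applies to intervals containing μ, not to future x̄ values.
D) Correct — this is the frequentist long-run coverage interpretation.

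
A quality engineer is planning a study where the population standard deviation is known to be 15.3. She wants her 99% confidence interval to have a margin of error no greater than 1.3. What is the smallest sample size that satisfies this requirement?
n ≥ 920

For margin E ≤ 1.3:
n ≥ (z* · σ / E)²
n ≥ (2.576 · 15.3 / 1.3)²
n ≥ 919.15

Minimum n = 920 (rounding up)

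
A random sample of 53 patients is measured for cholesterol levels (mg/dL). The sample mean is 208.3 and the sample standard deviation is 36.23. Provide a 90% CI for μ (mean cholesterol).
(199.96, 216.64)

t-interval (σ unknown):
df = n - 1 = 52
t* = 1.675 for 90% confidence

Margin of error = t* · s/√n = 1.675 · 36.23/√53 = 8.34

CI: (199.96, 216.64)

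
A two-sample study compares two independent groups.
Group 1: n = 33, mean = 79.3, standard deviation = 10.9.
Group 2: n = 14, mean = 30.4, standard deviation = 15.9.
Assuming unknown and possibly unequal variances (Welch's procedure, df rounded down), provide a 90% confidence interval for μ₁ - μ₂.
(40.83, 56.97)

Difference: x̄₁ - x̄₂ = 48.90
SE = √(s₁²/n₁ + s₂²/n₂) = √(10.9²/33 + 15.9²/14) = 4.6538
df = 18.40 → 18 (Welch–Satterthwaite, rounded down)
t* = 1.734

CI: 48.90 ± 1.734 · 4.6538 = 48.90 ± 8.07 = (40.83, 56.97)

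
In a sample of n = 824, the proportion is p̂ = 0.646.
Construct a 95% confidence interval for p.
(0.613, 0.679)

Proportion CI:
SE = √(p̂(1-p̂)/n) = √(0.646 · 0.354 / 824) = 0.01666

z* = 1.960
Margin = z* · SE = 1.960 · 0.01666 = 0.0327

CI: 0.646 ± 0.0327 = (0.613, 0.679)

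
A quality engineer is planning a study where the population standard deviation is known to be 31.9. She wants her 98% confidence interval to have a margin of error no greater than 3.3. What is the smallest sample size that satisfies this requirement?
n ≥ 506

For margin E ≤ 3.3:
n ≥ (z* · σ / E)²
n ≥ (2.326 · 31.9 / 3.3)²
n ≥ 505.56

Minimum n = 506 (rounding up)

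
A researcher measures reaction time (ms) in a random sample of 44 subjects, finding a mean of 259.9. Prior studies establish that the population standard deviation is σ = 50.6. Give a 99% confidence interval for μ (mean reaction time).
(240.25, 279.55)

z-interval (σ known):
z* = 2.576 for 99% confidence

Margin of error = z* · σ/√n = 2.576 · 50.6/√44 = 19.65

CI: (259.9 - 19.65, 259.9 + 19.65) = (240.25, 279.55)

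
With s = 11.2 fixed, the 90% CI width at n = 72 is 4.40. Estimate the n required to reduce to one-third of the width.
n ≈ 648

CI width ∝ 1/√n
To reduce width by factor 3, need √n to grow by 3 → need 3² = 9 times as many samples.

Current: n = 72, width = 4.40
New: n = 648, width ≈ 1.45

Width reduced by factor of 4.40/1.45 = 3.03.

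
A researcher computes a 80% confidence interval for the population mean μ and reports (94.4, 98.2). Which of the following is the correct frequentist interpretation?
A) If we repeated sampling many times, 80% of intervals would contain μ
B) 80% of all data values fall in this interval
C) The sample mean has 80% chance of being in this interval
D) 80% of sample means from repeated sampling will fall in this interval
A

A) Correct — this is the frequentist long-run coverage interpretation.
B) Wrong — a CI is about the parameter μ, not individual data values.
C) Wrong — x̄ is observed and sits in the interval by construction.
D) Wrong — coverage applies to intervals containing μ, not to future x̄ values.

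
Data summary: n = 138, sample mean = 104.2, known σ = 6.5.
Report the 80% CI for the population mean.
(103.49, 104.91)

z-interval (σ known):
z* = 1.282 for 80% confidence

Margin of error = z* · σ/√n = 1.282 · 6.5/√138 = 0.71

CI: (104.2 - 0.71, 104.2 + 0.71) = (103.49, 104.91)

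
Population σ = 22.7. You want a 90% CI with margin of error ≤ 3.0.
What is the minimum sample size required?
n ≥ 155

For margin E ≤ 3.0:
n ≥ (z* · σ / E)²
n ≥ (1.645 · 22.7 / 3.0)²
n ≥ 154.93

Minimum n = 155 (rounding up)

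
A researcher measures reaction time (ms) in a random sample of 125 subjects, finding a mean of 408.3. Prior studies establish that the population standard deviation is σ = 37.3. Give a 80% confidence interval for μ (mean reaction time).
(404.02, 412.58)

z-interval (σ known):
z* = 1.282 for 80% confidence

Margin of error = z* · σ/√n = 1.282 · 37.3/√125 = 4.28

CI: (408.3 - 4.28, 408.3 + 4.28) = (404.02, 412.58)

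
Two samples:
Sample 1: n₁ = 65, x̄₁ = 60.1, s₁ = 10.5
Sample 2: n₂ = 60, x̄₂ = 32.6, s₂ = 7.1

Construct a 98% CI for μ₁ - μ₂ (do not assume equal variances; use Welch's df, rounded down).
(23.74, 31.26)

Difference: x̄₁ - x̄₂ = 27.50
SE = √(s₁²/n₁ + s₂²/n₂) = √(10.5²/65 + 7.1²/60) = 1.5926
df = 113.02 → 113 (Welch–Satterthwaite, rounded down)
t* = 2.360

CI: 27.50 ± 2.360 · 1.5926 = 27.50 ± 3.76 = (23.74, 31.26)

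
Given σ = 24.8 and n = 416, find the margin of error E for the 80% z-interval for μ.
Margin of error = 1.56

Margin of error = z* · σ/√n
= 1.282 · 24.8/√416
= 1.282 · 24.8/20.3961
= 1.56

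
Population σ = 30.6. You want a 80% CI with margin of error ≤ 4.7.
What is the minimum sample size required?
n ≥ 70

For margin E ≤ 4.7:
n ≥ (z* · σ / E)²
n ≥ (1.282 · 30.6 / 4.7)²
n ≥ 69.67

Minimum n = 70 (rounding up)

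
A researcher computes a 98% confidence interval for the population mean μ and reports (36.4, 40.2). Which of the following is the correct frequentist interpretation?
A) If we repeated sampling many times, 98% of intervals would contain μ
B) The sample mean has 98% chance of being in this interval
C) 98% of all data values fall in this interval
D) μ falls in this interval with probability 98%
A

A) Correct — this is the frequentist long-run coverage interpretation.
B) Wrong — x̄ is observed and sits in the interval by construction.
C) Wrong — a CI is about the parameter μ, not individual data values.
D) Wrong — μ is fixed; the randomness lives in the interval, not in μ.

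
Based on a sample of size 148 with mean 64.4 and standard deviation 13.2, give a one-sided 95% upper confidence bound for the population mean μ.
μ ≤ 66.20

Upper bound (one-sided):
t* = 1.655 (one-sided for 95%)
Upper bound = x̄ + t* · s/√n = 64.4 + 1.655 · 13.2/√148 = 66.20

We are 95% confident that μ ≤ 66.20.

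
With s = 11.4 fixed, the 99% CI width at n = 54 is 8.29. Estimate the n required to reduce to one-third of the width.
n ≈ 486

CI width ∝ 1/√n
To reduce width by factor 3, need √n to grow by 3 → need 3² = 9 times as many samples.

Current: n = 54, width = 8.29
New: n = 486, width ≈ 2.67

Width reduced by factor of 8.29/2.67 = 3.10.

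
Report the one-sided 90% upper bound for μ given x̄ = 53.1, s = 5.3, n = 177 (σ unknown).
μ ≤ 53.61

Upper bound (one-sided):
t* = 1.286 (one-sided for 90%)
Upper bound = x̄ + t* · s/√n = 53.1 + 1.286 · 5.3/√177 = 53.61

We are 90% confident that μ ≤ 53.61.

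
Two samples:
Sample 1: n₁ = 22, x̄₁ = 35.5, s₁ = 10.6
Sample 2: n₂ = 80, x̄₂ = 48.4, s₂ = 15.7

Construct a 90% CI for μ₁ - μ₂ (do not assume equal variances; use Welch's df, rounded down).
(-17.70, -8.10)

Difference: x̄₁ - x̄₂ = -12.90
SE = √(s₁²/n₁ + s₂²/n₂) = √(10.6²/22 + 15.7²/80) = 2.8615
df = 49.22 → 49 (Welch–Satterthwaite, rounded down)
t* = 1.677

CI: -12.90 ± 1.677 · 2.8615 = -12.90 ± 4.80 = (-17.70, -8.10)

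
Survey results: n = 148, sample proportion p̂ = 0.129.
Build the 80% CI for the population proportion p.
(0.094, 0.164)

Proportion CI:
SE = √(p̂(1-p̂)/n) = √(0.129 · 0.871 / 148) = 0.02755

z* = 1.282
Margin = z* · SE = 1.282 · 0.02755 = 0.0353

CI: 0.129 ± 0.0353 = (0.094, 0.164)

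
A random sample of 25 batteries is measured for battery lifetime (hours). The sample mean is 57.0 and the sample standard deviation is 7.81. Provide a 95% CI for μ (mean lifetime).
(53.78, 60.22)

t-interval (σ unknown):
df = n - 1 = 24
t* = 2.064 for 95% confidence

Margin of error = t* · s/√n = 2.064 · 7.81/√25 = 3.22

CI: (53.78, 60.22)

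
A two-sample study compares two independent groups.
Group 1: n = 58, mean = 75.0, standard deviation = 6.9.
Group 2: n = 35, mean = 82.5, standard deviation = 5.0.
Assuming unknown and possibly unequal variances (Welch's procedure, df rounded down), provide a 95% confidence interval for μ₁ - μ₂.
(-9.96, -5.04)

Difference: x̄₁ - x̄₂ = -7.50
SE = √(s₁²/n₁ + s₂²/n₂) = √(6.9²/58 + 5.0²/35) = 1.2390
df = 87.85 → 87 (Welch–Satterthwaite, rounded down)
t* = 1.988

CI: -7.50 ± 1.988 · 1.2390 = -7.50 ± 2.46 = (-9.96, -5.04)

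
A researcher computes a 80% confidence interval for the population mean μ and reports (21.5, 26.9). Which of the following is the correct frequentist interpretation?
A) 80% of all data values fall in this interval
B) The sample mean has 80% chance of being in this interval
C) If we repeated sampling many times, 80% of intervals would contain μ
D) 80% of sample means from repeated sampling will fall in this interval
C

A) Wrong — a CI is about the parameter μ, not individual data values.
B) Wrong — x̄ is observed and sits in the interval by construction.
C) Correct — this is the frequentist long-run coverage interpretation.
D) Wrong — coverage applies to intervals containing μ, not to future x̄ values.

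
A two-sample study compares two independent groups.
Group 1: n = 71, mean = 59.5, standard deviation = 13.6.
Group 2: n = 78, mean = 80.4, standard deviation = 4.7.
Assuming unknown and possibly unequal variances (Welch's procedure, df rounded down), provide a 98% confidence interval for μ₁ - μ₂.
(-24.93, -16.87)

Difference: x̄₁ - x̄₂ = -20.90
SE = √(s₁²/n₁ + s₂²/n₂) = √(13.6²/71 + 4.7²/78) = 1.6995
df = 85.13 → 85 (Welch–Satterthwaite, rounded down)
t* = 2.371

CI: -20.90 ± 2.371 · 1.6995 = -20.90 ± 4.03 = (-24.93, -16.87)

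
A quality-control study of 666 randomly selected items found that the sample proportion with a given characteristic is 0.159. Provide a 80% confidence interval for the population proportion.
(0.141, 0.177)

Proportion CI:
SE = √(p̂(1-p̂)/n) = √(0.159 · 0.841 / 666) = 0.01417

z* = 1.282
Margin = z* · SE = 1.282 · 0.01417 = 0.0182

CI: 0.159 ± 0.0182 = (0.141, 0.177)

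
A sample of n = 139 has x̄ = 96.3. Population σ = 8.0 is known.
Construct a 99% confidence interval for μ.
(94.55, 98.05)

z-interval (σ known):
z* = 2.576 for 99% confidence

Margin of error = z* · σ/√n = 2.576 · 8.0/√139 = 1.75

CI: (96.3 - 1.75, 96.3 + 1.75) = (94.55, 98.05)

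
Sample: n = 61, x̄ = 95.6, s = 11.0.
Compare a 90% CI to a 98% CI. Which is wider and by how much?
98% CI is wider by 2.02

df = 60
90% CI: t* = 1.671, (93.25, 97.95), width = 2 · t* · s/√n = 4.71
98% CI: t* = 2.390, (92.23, 98.97), width = 2 · t* · s/√n = 6.73

The 98% CI is wider by 6.73 - 4.71 = 2.02.
Higher confidence requires a wider interval.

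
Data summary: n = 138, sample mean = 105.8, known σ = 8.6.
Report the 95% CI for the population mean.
(104.37, 107.23)

z-interval (σ known):
z* = 1.960 for 95% confidence

Margin of error = z* · σ/√n = 1.960 · 8.6/√138 = 1.43

CI: (105.8 - 1.43, 105.8 + 1.43) = (104.37, 107.23)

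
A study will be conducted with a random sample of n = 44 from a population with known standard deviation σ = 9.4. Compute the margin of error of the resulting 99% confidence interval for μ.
Margin of error = 3.65

Margin of error = z* · σ/√n
= 2.576 · 9.4/√44
= 2.576 · 9.4/6.6332
= 3.65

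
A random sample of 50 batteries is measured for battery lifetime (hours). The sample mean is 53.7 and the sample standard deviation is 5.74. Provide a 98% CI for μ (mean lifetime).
(51.75, 55.65)

t-interval (σ unknown):
df = n - 1 = 49
t* = 2.405 for 98% confidence

Margin of error = t* · s/√n = 2.405 · 5.74/√50 = 1.95

CI: (51.75, 55.65)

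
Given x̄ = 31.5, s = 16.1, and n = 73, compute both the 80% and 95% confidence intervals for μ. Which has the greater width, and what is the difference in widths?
95% CI is wider by 2.64

df = 72
80% CI: t* = 1.293, (29.06, 33.94), width = 2 · t* · s/√n = 4.87
95% CI: t* = 1.993, (27.74, 35.26), width = 2 · t* · s/√n = 7.51

The 95% CI is wider by 7.51 - 4.87 = 2.64.
Higher confidence requires a wider interval.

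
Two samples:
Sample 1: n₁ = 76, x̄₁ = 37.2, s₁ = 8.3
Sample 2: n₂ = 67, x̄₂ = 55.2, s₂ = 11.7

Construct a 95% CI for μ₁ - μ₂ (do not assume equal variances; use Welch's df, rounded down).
(-21.40, -14.60)

Difference: x̄₁ - x̄₂ = -18.00
SE = √(s₁²/n₁ + s₂²/n₂) = √(8.3²/76 + 11.7²/67) = 1.7174
df = 117.25 → 117 (Welch–Satterthwaite, rounded down)
t* = 1.980

CI: -18.00 ± 1.980 · 1.7174 = -18.00 ± 3.40 = (-21.40, -14.60)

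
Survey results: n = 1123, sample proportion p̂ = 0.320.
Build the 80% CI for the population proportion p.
(0.302, 0.338)

Proportion CI:
SE = √(p̂(1-p̂)/n) = √(0.320 · 0.680 / 1123) = 0.01392

z* = 1.282
Margin = z* · SE = 1.282 · 0.01392 = 0.0178

CI: 0.320 ± 0.0178 = (0.302, 0.338)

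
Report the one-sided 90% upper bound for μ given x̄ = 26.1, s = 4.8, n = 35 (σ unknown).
μ ≤ 27.16

Upper bound (one-sided):
t* = 1.307 (one-sided for 90%)
Upper bound = x̄ + t* · s/√n = 26.1 + 1.307 · 4.8/√35 = 27.16

We are 90% confident that μ ≤ 27.16.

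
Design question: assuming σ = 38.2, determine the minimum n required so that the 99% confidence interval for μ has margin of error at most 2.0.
n ≥ 2421

For margin E ≤ 2.0:
n ≥ (z* · σ / E)²
n ≥ (2.576 · 38.2 / 2.0)²
n ≥ 2420.80

Minimum n = 2421 (rounding up)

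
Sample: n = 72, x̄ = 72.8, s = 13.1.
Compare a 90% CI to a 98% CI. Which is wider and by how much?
98% CI is wider by 2.20

df = 71
90% CI: t* = 1.667, (70.23, 75.37), width = 2 · t* · s/√n = 5.15
98% CI: t* = 2.380, (69.13, 76.47), width = 2 · t* · s/√n = 7.35

The 98% CI is wider by 7.35 - 5.15 = 2.20.
Higher confidence requires a wider interval.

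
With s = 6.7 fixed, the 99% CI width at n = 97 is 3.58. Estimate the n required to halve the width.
n ≈ 388

CI width ∝ 1/√n
To reduce width by factor 2, need √n to grow by 2 → need 2² = 4 times as many samples.

Current: n = 97, width = 3.58
New: n = 388, width ≈ 1.76

Width reduced by factor of 3.58/1.76 = 2.03.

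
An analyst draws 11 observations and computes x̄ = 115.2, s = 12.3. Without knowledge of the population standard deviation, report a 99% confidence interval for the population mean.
(103.45, 126.95)

t-interval (σ unknown):
df = n - 1 = 10
t* = 3.169 for 99% confidence

Margin of error = t* · s/√n = 3.169 · 12.3/√11 = 11.75

CI: (103.45, 126.95)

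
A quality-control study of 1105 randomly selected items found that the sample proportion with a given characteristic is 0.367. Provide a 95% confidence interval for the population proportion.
(0.339, 0.395)

Proportion CI:
SE = √(p̂(1-p̂)/n) = √(0.367 · 0.633 / 1105) = 0.01450

z* = 1.960
Margin = z* · SE = 1.960 · 0.01450 = 0.0284

CI: 0.367 ± 0.0284 = (0.339, 0.395)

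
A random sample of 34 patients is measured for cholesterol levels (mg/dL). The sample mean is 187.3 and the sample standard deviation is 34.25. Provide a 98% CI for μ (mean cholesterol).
(172.94, 201.66)

t-interval (σ unknown):
df = n - 1 = 33
t* = 2.445 for 98% confidence

Margin of error = t* · s/√n = 2.445 · 34.25/√34 = 14.36

CI: (172.94, 201.66)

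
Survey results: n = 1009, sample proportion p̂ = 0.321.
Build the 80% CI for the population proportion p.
(0.302, 0.340)

Proportion CI:
SE = √(p̂(1-p̂)/n) = √(0.321 · 0.679 / 1009) = 0.01470

z* = 1.282
Margin = z* · SE = 1.282 · 0.01470 = 0.0188

CI: 0.321 ± 0.0188 = (0.302, 0.340)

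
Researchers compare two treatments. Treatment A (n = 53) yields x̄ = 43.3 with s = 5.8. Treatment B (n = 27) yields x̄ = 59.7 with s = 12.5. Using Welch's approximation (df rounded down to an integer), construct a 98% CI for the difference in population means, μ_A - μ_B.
(-22.62, -10.18)

Difference: x̄₁ - x̄₂ = -16.40
SE = √(s₁²/n₁ + s₂²/n₂) = √(5.8²/53 + 12.5²/27) = 2.5341
df = 31.82 → 31 (Welch–Satterthwaite, rounded down)
t* = 2.453

CI: -16.40 ± 2.453 · 2.5341 = -16.40 ± 6.22 = (-22.62, -10.18)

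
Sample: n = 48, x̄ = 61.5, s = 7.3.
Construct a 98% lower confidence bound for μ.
μ ≥ 59.27

Lower bound (one-sided):
t* = 2.112 (one-sided for 98%)
Lower bound = x̄ - t* · s/√n = 61.5 - 2.112 · 7.3/√48 = 59.27

We are 98% confident that μ ≥ 59.27.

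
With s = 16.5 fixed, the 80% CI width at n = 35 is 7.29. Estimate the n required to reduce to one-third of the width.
n ≈ 315

CI width ∝ 1/√n
To reduce width by factor 3, need √n to grow by 3 → need 3² = 9 times as many samples.

Current: n = 35, width = 7.29
New: n = 315, width ≈ 2.39

Width reduced by factor of 7.29/2.39 = 3.05.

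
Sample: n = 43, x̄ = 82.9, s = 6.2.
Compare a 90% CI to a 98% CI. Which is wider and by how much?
98% CI is wider by 1.39

df = 42
90% CI: t* = 1.682, (81.31, 84.49), width = 2 · t* · s/√n = 3.18
98% CI: t* = 2.418, (80.61, 85.19), width = 2 · t* · s/√n = 4.57

The 98% CI is wider by 4.57 - 3.18 = 1.39.
Higher confidence requires a wider interval.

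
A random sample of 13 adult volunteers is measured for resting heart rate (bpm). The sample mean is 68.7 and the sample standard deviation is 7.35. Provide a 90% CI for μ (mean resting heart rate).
(65.07, 72.33)

t-interval (σ unknown):
df = n - 1 = 12
t* = 1.782 for 90% confidence

Margin of error = t* · s/√n = 1.782 · 7.35/√13 = 3.63

CI: (65.07, 72.33)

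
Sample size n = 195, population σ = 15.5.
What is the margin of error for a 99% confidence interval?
Margin of error = 2.86

Margin of error = z* · σ/√n
= 2.576 · 15.5/√195
= 2.576 · 15.5/13.9642
= 2.86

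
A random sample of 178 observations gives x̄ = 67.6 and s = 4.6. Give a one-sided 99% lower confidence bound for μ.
μ ≥ 66.79

Lower bound (one-sided):
t* = 2.348 (one-sided for 99%)
Lower bound = x̄ - t* · s/√n = 67.6 - 2.348 · 4.6/√178 = 66.79

We are 99% confident that μ ≥ 66.79.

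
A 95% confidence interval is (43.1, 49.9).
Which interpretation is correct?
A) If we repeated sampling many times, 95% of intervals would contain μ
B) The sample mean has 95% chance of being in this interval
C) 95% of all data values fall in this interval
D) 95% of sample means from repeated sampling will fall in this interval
A

A) Correct — this is the frequentist long-run coverage interpretation.
B) Wrong — x̄ is observed and sits in the interval by construction.
C) Wrong — a CI is about the parameter μ, not individual data values.
D) Wrong — coverage applies to intervals containing μ, not to future x̄ values.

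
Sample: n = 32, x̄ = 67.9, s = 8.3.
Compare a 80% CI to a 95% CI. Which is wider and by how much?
95% CI is wider by 2.15

df = 31
80% CI: t* = 1.309, (65.98, 69.82), width = 2 · t* · s/√n = 3.84
95% CI: t* = 2.040, (64.91, 70.89), width = 2 · t* · s/√n = 5.99

The 95% CI is wider by 5.99 - 3.84 = 2.15.
Higher confidence requires a wider interval.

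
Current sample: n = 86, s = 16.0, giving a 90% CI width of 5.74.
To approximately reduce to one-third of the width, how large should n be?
n ≈ 774

CI width ∝ 1/√n
To reduce width by factor 3, need √n to grow by 3 → need 3² = 9 times as many samples.

Current: n = 86, width = 5.74
New: n = 774, width ≈ 1.89

Width reduced by factor of 5.74/1.89 = 3.04.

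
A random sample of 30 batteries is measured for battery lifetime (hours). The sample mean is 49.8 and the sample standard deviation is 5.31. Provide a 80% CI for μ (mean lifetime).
(48.53, 51.07)

t-interval (σ unknown):
df = n - 1 = 29
t* = 1.311 for 80% confidence

Margin of error = t* · s/√n = 1.311 · 5.31/√30 = 1.27

CI: (48.53, 51.07)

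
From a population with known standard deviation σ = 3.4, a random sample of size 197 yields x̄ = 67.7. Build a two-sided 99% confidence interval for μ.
(67.08, 68.32)

z-interval (σ known):
z* = 2.576 for 99% confidence

Margin of error = z* · σ/√n = 2.576 · 3.4/√197 = 0.62

CI: (67.7 - 0.62, 67.7 + 0.62) = (67.08, 68.32)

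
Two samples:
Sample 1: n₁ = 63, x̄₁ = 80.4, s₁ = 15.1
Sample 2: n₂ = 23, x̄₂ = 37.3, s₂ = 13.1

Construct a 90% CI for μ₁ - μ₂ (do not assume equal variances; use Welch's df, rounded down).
(37.51, 48.69)

Difference: x̄₁ - x̄₂ = 43.10
SE = √(s₁²/n₁ + s₂²/n₂) = √(15.1²/63 + 13.1²/23) = 3.3287
df = 44.78 → 44 (Welch–Satterthwaite, rounded down)
t* = 1.680

CI: 43.10 ± 1.680 · 3.3287 = 43.10 ± 5.59 = (37.51, 48.69)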